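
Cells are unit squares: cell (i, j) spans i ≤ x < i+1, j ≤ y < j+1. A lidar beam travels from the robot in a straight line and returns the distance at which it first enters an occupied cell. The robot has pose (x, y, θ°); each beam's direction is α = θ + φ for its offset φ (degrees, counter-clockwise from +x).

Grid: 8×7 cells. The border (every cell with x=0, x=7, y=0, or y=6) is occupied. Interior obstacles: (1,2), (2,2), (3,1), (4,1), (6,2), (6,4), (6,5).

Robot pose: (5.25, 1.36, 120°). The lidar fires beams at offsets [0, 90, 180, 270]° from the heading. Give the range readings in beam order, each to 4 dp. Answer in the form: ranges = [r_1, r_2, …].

ranges = [0.5000, 0.2887, 0.4157, 1.2800]

beam 1: φ=0°, α=120°
  cosα=-0.5000 sinα=0.8660 | (5,1) | tMaxX 0.5000 tMaxY 0.7390 | tΔX 2.0000 tΔY 1.1547
    t=0.5000 [x] (4,1) — stop
  → r_1 = 0.5000
beam 2: φ=90°, α=210°
  cosα=-0.8660 sinα=-0.5000 | (5,1) | tMaxX 0.2887 tMaxY 0.7200 | tΔX 1.1547 tΔY 2.0000
    t=0.2887 [x] (4,1) — stop
  → r_2 = 0.2887
beam 3: φ=180°, α=300°
  cosα=0.5000 sinα=-0.8660 | (5,1) | tMaxX 1.5000 tMaxY 0.4157 | tΔX 2.0000 tΔY 1.1547
    t=0.4157 [y] (5,0) — stop
  → r_3 = 0.4157
beam 4: φ=270°, α=30°
  cosα=0.8660 sinα=0.5000 | (5,1) | tMaxX 0.8660 tMaxY 1.2800 | tΔX 1.1547 tΔY 2.0000
    t=0.8660 [x] (6,1)
    t=1.2800 [y] (6,2) — stop
  → r_4 = 1.2800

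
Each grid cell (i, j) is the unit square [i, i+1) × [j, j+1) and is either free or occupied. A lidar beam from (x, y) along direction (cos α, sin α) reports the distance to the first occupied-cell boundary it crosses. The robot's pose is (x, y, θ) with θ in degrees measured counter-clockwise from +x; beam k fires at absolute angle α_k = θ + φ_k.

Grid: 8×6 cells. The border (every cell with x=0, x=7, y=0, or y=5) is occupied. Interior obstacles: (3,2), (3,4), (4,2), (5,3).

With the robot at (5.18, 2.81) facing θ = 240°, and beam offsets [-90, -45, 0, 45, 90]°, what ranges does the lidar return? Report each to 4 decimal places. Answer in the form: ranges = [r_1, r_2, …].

beam 1: φ=-90°, α=150°
  dir = (cos 150°, sin 150°) = (-0.8660, 0.5000); from cell (5,2)
  next x-line at t=0.2078, next y-line at t=0.3800; Δt_x=1.1547, Δt_y=2.0000
    x: enter (4,2) at t=0.2078 ← occupied
  → r_1 = 0.2078
beam 2: φ=-45°, α=195°
  dir = (cos 195°, sin 195°) = (-0.9659, -0.2588); from cell (5,2)
  next x-line at t=0.1863, next y-line at t=3.1296; Δt_x=1.0353, Δt_y=3.8637
    x: enter (4,2) at t=0.1863 ← occupied
  → r_2 = 0.1863
beam 3: φ=0°, α=240°
  dir = (cos 240°, sin 240°) = (-0.5000, -0.8660); from cell (5,2)
  next x-line at t=0.3600, next y-line at t=0.9353; Δt_x=2.0000, Δt_y=1.1547
    x: enter (4,2) at t=0.3600 ← occupied
  → r_3 = 0.3600
beam 4: φ=45°, α=285°
  dir = (cos 285°, sin 285°) = (0.2588, -0.9659); from cell (5,2)
  next x-line at t=3.1682, next y-line at t=0.8386; Δt_x=3.8637, Δt_y=1.0353
    y: enter (5,1) at t=0.8386
    y: enter (5,0) at t=1.8738 ← occupied
  → r_4 = 1.8738
beam 5: φ=90°, α=330°
  dir = (cos 330°, sin 330°) = (0.8660, -0.5000); from cell (5,2)
  next x-line at t=0.9469, next y-line at t=1.6200; Δt_x=1.1547, Δt_y=2.0000
    x: enter (6,2) at t=0.9469
    y: enter (6,1) at t=1.6200
    x: enter (7,1) at t=2.1016 ← occupied
  → r_5 = 2.1016

ranges = [0.2078, 0.1863, 0.3600, 1.8738, 2.1016]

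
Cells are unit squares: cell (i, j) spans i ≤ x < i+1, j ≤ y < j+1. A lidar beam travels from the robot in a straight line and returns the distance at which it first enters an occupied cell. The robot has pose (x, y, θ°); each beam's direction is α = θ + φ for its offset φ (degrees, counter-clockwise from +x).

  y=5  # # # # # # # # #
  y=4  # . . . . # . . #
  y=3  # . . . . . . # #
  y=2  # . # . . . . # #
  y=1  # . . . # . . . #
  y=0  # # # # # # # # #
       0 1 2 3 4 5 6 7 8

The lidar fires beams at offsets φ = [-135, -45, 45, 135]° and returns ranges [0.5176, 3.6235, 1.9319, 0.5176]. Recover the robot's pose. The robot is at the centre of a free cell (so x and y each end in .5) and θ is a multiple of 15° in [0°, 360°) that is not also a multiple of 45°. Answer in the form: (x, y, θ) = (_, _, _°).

(x, y, θ) = (3.5, 1.5, 150°)

Enumerate (i+0.5, j+0.5, θ) over the 23 free cells and 16 admissible headings. For each, cast all 4 beams and compare to the given ranges.
  (5.5, 3.5, 60°): beam 1 = 2.5882 ≠ 0.5176 ✗
  (3.5, 2.5, 345°): beam 1 = 0.5774 ≠ 0.5176 ✗
  (4.5, 3.5, 285°): beam 1 = 3.0000 ≠ 0.5176 ✗
  …
  (3.5, 1.5, 150°): r_1=0.5176, r_2=3.6235, r_3=1.9319, r_4=0.5176 — all match ✓
Only this pose fits every beam.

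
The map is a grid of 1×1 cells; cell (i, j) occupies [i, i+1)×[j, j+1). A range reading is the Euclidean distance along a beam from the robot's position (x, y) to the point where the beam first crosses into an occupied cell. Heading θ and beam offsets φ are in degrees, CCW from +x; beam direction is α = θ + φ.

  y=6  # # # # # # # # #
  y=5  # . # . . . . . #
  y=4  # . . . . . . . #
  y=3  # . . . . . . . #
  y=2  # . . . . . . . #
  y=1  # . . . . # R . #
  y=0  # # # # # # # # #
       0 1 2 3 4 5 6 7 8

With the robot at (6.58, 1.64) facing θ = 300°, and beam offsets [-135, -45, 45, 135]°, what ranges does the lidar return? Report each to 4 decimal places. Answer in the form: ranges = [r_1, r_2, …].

ranges = [0.6005, 0.6626, 1.4701, 4.5138]

beam 1: φ=-135°, α=165°
  direction (-0.9659, 0.2588); cell (6,1); t to first gridline: x 0.6005, y 1.3909 (then +1.0353 / +3.8637)
    (5,1) via x @ 0.6005  # hit
  → r_1 = 0.6005
beam 2: φ=-45°, α=255°
  direction (-0.2588, -0.9659); cell (6,1); t to first gridline: x 2.2409, y 0.6626 (then +3.8637 / +1.0353)
    (6,0) via y @ 0.6626  # hit
  → r_2 = 0.6626
beam 3: φ=45°, α=345°
  direction (0.9659, -0.2588); cell (6,1); t to first gridline: x 0.4348, y 2.4728 (then +1.0353 / +3.8637)
    (7,1) via x @ 0.4348
    (8,1) via x @ 1.4701  # hit
  → r_3 = 1.4701
beam 4: φ=135°, α=75°
  direction (0.2588, 0.9659); cell (6,1); t to first gridline: x 1.6228, y 0.3727 (then +3.8637 / +1.0353)
    (6,2) via y @ 0.3727
    (6,3) via y @ 1.4080
    (7,3) via x @ 1.6228
    (7,4) via y @ 2.4433
    (7,5) via y @ 3.4785
    (7,6) via y @ 4.5138  # hit
  → r_4 = 4.5138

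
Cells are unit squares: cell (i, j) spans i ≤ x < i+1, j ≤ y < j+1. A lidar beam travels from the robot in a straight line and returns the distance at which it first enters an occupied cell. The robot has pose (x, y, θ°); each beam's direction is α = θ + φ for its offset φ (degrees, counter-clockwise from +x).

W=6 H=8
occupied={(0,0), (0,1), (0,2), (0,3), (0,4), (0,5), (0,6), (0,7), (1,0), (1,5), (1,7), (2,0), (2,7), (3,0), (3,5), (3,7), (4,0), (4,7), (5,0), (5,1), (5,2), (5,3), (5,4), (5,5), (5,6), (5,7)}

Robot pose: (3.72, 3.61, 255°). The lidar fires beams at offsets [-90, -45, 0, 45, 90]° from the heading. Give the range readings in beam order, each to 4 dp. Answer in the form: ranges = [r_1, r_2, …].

beam 1: φ=-90°, α=165°
  cosα=-0.9659 sinα=0.2588 | (3,3) | tMaxX 0.7454 tMaxY 1.5068 | tΔX 1.0353 tΔY 3.8637
    t=0.7454 [x] (2,3)
    t=1.5068 [y] (2,4)
    t=1.7807 [x] (1,4)
    t=2.8160 [x] (0,4) — stop
  → r_1 = 2.8160
beam 2: φ=-45°, α=210°
  cosα=-0.8660 sinα=-0.5000 | (3,3) | tMaxX 0.8314 tMaxY 1.2200 | tΔX 1.1547 tΔY 2.0000
    t=0.8314 [x] (2,3)
    t=1.2200 [y] (2,2)
    t=1.9861 [x] (1,2)
    t=3.1408 [x] (0,2) — stop
  → r_2 = 3.1408
beam 3: φ=0°, α=255°
  cosα=-0.2588 sinα=-0.9659 | (3,3) | tMaxX 2.7819 tMaxY 0.6315 | tΔX 3.8637 tΔY 1.0353
    t=0.6315 [y] (3,2)
    t=1.6668 [y] (3,1)
    t=2.7021 [y] (3,0) — stop
  → r_3 = 2.7021
beam 4: φ=45°, α=300°
  cosα=0.5000 sinα=-0.8660 | (3,3) | tMaxX 0.5600 tMaxY 0.7044 | tΔX 2.0000 tΔY 1.1547
    t=0.5600 [x] (4,3)
    t=0.7044 [y] (4,2)
    t=1.8591 [y] (4,1)
    t=2.5600 [x] (5,1) — stop
  → r_4 = 2.5600
beam 5: φ=90°, α=345°
  cosα=0.9659 sinα=-0.2588 | (3,3) | tMaxX 0.2899 tMaxY 2.3569 | tΔX 1.0353 tΔY 3.8637
    t=0.2899 [x] (4,3)
    t=1.3252 [x] (5,3) — stop
  → r_5 = 1.3252

ranges = [2.8160, 3.1408, 2.7021, 2.5600, 1.3252]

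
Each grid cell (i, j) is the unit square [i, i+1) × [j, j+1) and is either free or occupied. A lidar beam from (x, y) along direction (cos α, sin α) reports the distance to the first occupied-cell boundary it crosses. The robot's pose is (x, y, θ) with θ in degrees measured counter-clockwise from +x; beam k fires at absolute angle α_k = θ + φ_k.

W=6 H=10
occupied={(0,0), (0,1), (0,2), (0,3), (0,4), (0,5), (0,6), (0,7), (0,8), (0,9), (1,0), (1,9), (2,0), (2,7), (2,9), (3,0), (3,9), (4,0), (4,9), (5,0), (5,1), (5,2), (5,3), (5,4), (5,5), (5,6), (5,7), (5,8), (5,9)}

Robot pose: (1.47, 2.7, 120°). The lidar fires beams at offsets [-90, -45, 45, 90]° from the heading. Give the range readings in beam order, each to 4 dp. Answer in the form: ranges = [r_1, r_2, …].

beam 1: φ=-90°, α=30°
  direction (0.8660, 0.5000); cell (1,2); t to first gridline: x 0.6120, y 0.6000 (then +1.1547 / +2.0000)
    (1,3) via y @ 0.6000
    (2,3) via x @ 0.6120
    (3,3) via x @ 1.7667
    (3,4) via y @ 2.6000
    (4,4) via x @ 2.9214
    (5,4) via x @ 4.0761  # hit
  → r_1 = 4.0761
beam 2: φ=-45°, α=75°
  direction (0.2588, 0.9659); cell (1,2); t to first gridline: x 2.0478, y 0.3106 (then +3.8637 / +1.0353)
    (1,3) via y @ 0.3106
    (1,4) via y @ 1.3459
    (2,4) via x @ 2.0478
    (2,5) via y @ 2.3811
    (2,6) via y @ 3.4164
    (2,7) via y @ 4.4517  # hit
  → r_2 = 4.4517
beam 3: φ=45°, α=165°
  direction (-0.9659, 0.2588); cell (1,2); t to first gridline: x 0.4866, y 1.1591 (then +1.0353 / +3.8637)
    (0,2) via x @ 0.4866  # hit
  → r_3 = 0.4866
beam 4: φ=90°, α=210°
  direction (-0.8660, -0.5000); cell (1,2); t to first gridline: x 0.5427, y 1.4000 (then +1.1547 / +2.0000)
    (0,2) via x @ 0.5427  # hit
  → r_4 = 0.5427

ranges = [4.0761, 4.4517, 0.4866, 0.5427]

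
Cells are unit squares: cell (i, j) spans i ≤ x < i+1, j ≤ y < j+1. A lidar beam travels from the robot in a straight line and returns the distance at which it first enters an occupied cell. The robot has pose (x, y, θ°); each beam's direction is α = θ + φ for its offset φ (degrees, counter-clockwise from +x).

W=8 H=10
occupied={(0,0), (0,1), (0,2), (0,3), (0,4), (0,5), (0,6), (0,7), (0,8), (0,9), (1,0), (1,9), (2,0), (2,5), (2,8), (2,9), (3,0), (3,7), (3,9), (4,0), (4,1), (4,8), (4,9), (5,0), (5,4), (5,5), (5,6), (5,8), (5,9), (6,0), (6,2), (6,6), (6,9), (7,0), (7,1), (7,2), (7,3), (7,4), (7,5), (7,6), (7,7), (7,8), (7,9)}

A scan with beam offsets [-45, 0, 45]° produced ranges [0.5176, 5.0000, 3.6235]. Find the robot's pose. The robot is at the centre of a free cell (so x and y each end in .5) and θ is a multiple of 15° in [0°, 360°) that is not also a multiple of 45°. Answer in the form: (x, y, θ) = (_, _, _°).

The pose lattice has 37·16 = 592 candidates. Test each by forward raycasting.
  (2.5, 7.5, 75°): beam 1 = 0.5774 ≠ 0.5176 ✗
  (1.5, 1.5, 165°): beam 1 = 1.0000 ≠ 0.5176 ✗
  (4.5, 2.5, 330°): beam 2 = 2.8868 ≠ 5.0000 ✗
  (1.5, 8.5, 150°): beam 2 = 0.5774 ≠ 5.0000 ✗
  …
  (3.5, 5.5, 240°): r_1=0.5176, r_2=5.0000, r_3=3.6235 — all match ✓
Only this pose fits every beam.

(x, y, θ) = (3.5, 5.5, 240°)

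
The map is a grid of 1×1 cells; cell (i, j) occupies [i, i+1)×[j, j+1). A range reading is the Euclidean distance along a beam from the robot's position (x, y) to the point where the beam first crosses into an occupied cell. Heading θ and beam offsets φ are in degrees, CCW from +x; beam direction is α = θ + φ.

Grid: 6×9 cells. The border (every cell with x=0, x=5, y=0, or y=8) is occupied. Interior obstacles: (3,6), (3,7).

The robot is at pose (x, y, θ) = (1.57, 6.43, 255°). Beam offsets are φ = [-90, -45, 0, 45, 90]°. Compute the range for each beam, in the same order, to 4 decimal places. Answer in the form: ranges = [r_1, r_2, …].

ranges = [0.5901, 0.6582, 2.2023, 6.2700, 1.4804]

beam 1: φ=-90°, α=165°
  direction (-0.9659, 0.2588); cell (1,6); t to first gridline: x 0.5901, y 2.2023 (then +1.0353 / +3.8637)
    (0,6) via x @ 0.5901  # hit
  → r_1 = 0.5901
beam 2: φ=-45°, α=210°
  direction (-0.8660, -0.5000); cell (1,6); t to first gridline: x 0.6582, y 0.8600 (then +1.1547 / +2.0000)
    (0,6) via x @ 0.6582  # hit
  → r_2 = 0.6582
beam 3: φ=0°, α=255°
  direction (-0.2588, -0.9659); cell (1,6); t to first gridline: x 2.2023, y 0.4452 (then +3.8637 / +1.0353)
    (1,5) via y @ 0.4452
    (1,4) via y @ 1.4804
    (0,4) via x @ 2.2023  # hit
  → r_3 = 2.2023
beam 4: φ=45°, α=300°
  direction (0.5000, -0.8660); cell (1,6); t to first gridline: x 0.8600, y 0.4965 (then +2.0000 / +1.1547)
    (1,5) via y @ 0.4965
    (2,5) via x @ 0.8600
    (2,4) via y @ 1.6512
    (2,3) via y @ 2.8059
    (3,3) via x @ 2.8600
    (3,2) via y @ 3.9606
    (4,2) via x @ 4.8600
    (4,1) via y @ 5.1153
    (4,0) via y @ 6.2700  # hit
  → r_4 = 6.2700
beam 5: φ=90°, α=345°
  direction (0.9659, -0.2588); cell (1,6); t to first gridline: x 0.4452, y 1.6614 (then +1.0353 / +3.8637)
    (2,6) via x @ 0.4452
    (3,6) via x @ 1.4804  # hit
  → r_5 = 1.4804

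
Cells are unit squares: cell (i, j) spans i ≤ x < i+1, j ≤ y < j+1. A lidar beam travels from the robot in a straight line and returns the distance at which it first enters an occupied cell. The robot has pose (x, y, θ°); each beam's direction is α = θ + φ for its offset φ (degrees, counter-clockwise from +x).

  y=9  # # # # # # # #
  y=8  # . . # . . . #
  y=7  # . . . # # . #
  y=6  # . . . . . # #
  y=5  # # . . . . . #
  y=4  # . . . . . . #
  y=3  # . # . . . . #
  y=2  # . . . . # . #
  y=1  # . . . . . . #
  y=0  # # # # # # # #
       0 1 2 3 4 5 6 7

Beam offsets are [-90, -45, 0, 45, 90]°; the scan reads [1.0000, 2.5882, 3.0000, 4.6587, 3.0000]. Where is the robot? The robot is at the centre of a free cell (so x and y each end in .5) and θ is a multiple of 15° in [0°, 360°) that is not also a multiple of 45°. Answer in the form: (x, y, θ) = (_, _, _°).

The pose lattice has 41·16 = 656 candidates. Test each by forward raycasting.
  (2.5, 7.5, 285°): beam 1 = 1.5529 ≠ 1.0000 ✗
  (6.5, 4.5, 15°): beam 1 = 1.9319 ≠ 1.0000 ✗
  (1.5, 8.5, 255°): beam 1 = 0.5176 ≠ 1.0000 ✗
  (5.5, 8.5, 300°): beam 2 = 0.5176 ≠ 2.5882 ✗
  …
  (4.5, 3.5, 60°): r_1=1.0000, r_2=2.5882, r_3=3.0000, r_4=4.6587, r_5=3.0000 — all match ✓
Only this pose fits every beam.

(x, y, θ) = (4.5, 3.5, 60°)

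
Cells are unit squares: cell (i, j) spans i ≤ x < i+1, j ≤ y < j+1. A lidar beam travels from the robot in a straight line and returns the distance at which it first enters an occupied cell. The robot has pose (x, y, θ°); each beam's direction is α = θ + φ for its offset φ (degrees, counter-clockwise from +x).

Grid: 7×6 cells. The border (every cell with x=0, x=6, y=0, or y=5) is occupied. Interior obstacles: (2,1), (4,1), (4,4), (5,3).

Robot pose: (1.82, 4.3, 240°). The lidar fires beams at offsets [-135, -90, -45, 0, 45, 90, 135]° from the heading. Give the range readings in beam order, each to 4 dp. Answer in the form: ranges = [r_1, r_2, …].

ranges = [0.7247, 0.9469, 0.8489, 1.6400, 2.3811, 4.8266, 2.2569]

beam 1: φ=-135°, α=105°
  direction (-0.2588, 0.9659); cell (1,4); t to first gridline: x 3.1682, y 0.7247 (then +3.8637 / +1.0353)
    (1,5) via y @ 0.7247  # hit
  → r_1 = 0.7247
beam 2: φ=-90°, α=150°
  direction (-0.8660, 0.5000); cell (1,4); t to first gridline: x 0.9469, y 1.4000 (then +1.1547 / +2.0000)
    (0,4) via x @ 0.9469  # hit
  → r_2 = 0.9469
beam 3: φ=-45°, α=195°
  direction (-0.9659, -0.2588); cell (1,4); t to first gridline: x 0.8489, y 1.1591 (then +1.0353 / +3.8637)
    (0,4) via x @ 0.8489  # hit
  → r_3 = 0.8489
beam 4: φ=0°, α=240°
  direction (-0.5000, -0.8660); cell (1,4); t to first gridline: x 1.6400, y 0.3464 (then +2.0000 / +1.1547)
    (1,3) via y @ 0.3464
    (1,2) via y @ 1.5011
    (0,2) via x @ 1.6400  # hit
  → r_4 = 1.6400
beam 5: φ=45°, α=285°
  direction (0.2588, -0.9659); cell (1,4); t to first gridline: x 0.6955, y 0.3106 (then +3.8637 / +1.0353)
    (1,3) via y @ 0.3106
    (2,3) via x @ 0.6955
    (2,2) via y @ 1.3459
    (2,1) via y @ 2.3811  # hit
  → r_5 = 2.3811
beam 6: φ=90°, α=330°
  direction (0.8660, -0.5000); cell (1,4); t to first gridline: x 0.2078, y 0.6000 (then +1.1547 / +2.0000)
    (2,4) via x @ 0.2078
    (2,3) via y @ 0.6000
    (3,3) via x @ 1.3625
    (4,3) via x @ 2.5172
    (4,2) via y @ 2.6000
    (5,2) via x @ 3.6719
    (5,1) via y @ 4.6000
    (6,1) via x @ 4.8266  # hit
  → r_6 = 4.8266
beam 7: φ=135°, α=15°
  direction (0.9659, 0.2588); cell (1,4); t to first gridline: x 0.1863, y 2.7046 (then +1.0353 / +3.8637)
    (2,4) via x @ 0.1863
    (3,4) via x @ 1.2216
    (4,4) via x @ 2.2569  # hit
  → r_7 = 2.2569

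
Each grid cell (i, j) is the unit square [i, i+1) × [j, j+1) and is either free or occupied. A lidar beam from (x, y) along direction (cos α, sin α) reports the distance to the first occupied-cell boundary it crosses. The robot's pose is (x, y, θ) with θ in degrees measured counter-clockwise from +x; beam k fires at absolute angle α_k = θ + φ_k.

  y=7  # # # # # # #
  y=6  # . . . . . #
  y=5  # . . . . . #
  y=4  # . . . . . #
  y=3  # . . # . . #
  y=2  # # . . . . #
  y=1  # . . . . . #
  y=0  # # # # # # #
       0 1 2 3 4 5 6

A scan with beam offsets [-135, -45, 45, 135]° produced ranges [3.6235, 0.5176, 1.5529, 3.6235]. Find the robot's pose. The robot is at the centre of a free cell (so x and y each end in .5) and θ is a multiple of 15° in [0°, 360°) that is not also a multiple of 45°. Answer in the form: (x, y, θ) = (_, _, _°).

(x, y, θ) = (2.5, 6.5, 120°)

Candidates: 28 free-cell centres × 16 headings = 448 poses. Raycast each; keep the one whose scan matches to 4 dp.
  (5.5, 4.5, 15°): beam 1 = 4.0415 ≠ 3.6235 ✗
  (5.5, 3.5, 150°): beam 1 = 0.5176 ≠ 3.6235 ✗
  (1.5, 5.5, 330°): beam 1 = 0.5176 ≠ 3.6235 ✗
  …
  (2.5, 6.5, 120°): r_1=3.6235, r_2=0.5176, r_3=1.5529, r_4=3.6235 — all match ✓
Only this pose fits every beam.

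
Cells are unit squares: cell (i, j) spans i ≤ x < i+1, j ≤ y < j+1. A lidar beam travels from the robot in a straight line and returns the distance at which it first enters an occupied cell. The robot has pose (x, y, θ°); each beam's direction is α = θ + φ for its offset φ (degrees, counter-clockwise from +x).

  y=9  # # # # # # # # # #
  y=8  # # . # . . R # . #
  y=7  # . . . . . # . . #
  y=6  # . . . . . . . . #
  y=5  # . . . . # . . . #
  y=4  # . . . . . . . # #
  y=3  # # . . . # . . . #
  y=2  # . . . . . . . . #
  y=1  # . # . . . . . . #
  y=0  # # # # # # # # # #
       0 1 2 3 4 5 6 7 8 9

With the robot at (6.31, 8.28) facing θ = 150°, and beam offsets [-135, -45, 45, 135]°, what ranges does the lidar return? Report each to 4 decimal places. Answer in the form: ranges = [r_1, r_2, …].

ranges = [0.7143, 0.7454, 5.4973, 0.2899]

beam 1: φ=-135°, α=15°
  dir = (cos 15°, sin 15°) = (0.9659, 0.2588); from cell (6,8)
  next x-line at t=0.7143, next y-line at t=2.7819; Δt_x=1.0353, Δt_y=3.8637
    x: enter (7,8) at t=0.7143 ← occupied
  → r_1 = 0.7143
beam 2: φ=-45°, α=105°
  dir = (cos 105°, sin 105°) = (-0.2588, 0.9659); from cell (6,8)
  next x-line at t=1.1977, next y-line at t=0.7454; Δt_x=3.8637, Δt_y=1.0353
    y: enter (6,9) at t=0.7454 ← occupied
  → r_2 = 0.7454
beam 3: φ=45°, α=195°
  dir = (cos 195°, sin 195°) = (-0.9659, -0.2588); from cell (6,8)
  next x-line at t=0.3209, next y-line at t=1.0818; Δt_x=1.0353, Δt_y=3.8637
    x: enter (5,8) at t=0.3209
    y: enter (5,7) at t=1.0818
    x: enter (4,7) at t=1.3562
    x: enter (3,7) at t=2.3915
    x: enter (2,7) at t=3.4268
    x: enter (1,7) at t=4.4620
    y: enter (1,6) at t=4.9455
    x: enter (0,6) at t=5.4973 ← occupied
  → r_3 = 5.4973
beam 4: φ=135°, α=285°
  dir = (cos 285°, sin 285°) = (0.2588, -0.9659); from cell (6,8)
  next x-line at t=2.6660, next y-line at t=0.2899; Δt_x=3.8637, Δt_y=1.0353
    y: enter (6,7) at t=0.2899 ← occupied
  → r_4 = 0.2899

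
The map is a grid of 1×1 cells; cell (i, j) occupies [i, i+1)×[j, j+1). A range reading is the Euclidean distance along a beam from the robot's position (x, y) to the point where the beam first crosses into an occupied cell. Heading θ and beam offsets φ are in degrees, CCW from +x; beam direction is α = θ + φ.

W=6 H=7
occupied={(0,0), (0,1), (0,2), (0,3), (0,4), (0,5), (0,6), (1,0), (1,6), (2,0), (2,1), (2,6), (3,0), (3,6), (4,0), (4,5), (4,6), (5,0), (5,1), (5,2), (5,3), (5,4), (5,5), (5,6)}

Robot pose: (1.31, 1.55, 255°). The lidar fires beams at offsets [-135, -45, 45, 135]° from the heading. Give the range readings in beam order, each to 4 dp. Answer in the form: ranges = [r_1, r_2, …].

ranges = [0.6200, 0.3580, 0.6351, 0.7967]

beam 1: φ=-135°, α=120°
  direction (-0.5000, 0.8660); cell (1,1); t to first gridline: x 0.6200, y 0.5196 (then +2.0000 / +1.1547)
    (1,2) via y @ 0.5196
    (0,2) via x @ 0.6200  # hit
  → r_1 = 0.6200
beam 2: φ=-45°, α=210°
  direction (-0.8660, -0.5000); cell (1,1); t to first gridline: x 0.3580, y 1.1000 (then +1.1547 / +2.0000)
    (0,1) via x @ 0.3580  # hit
  → r_2 = 0.3580
beam 3: φ=45°, α=300°
  direction (0.5000, -0.8660); cell (1,1); t to first gridline: x 1.3800, y 0.6351 (then +2.0000 / +1.1547)
    (1,0) via y @ 0.6351  # hit
  → r_3 = 0.6351
beam 4: φ=135°, α=30°
  direction (0.8660, 0.5000); cell (1,1); t to first gridline: x 0.7967, y 0.9000 (then +1.1547 / +2.0000)
    (2,1) via x @ 0.7967  # hit
  → r_4 = 0.7967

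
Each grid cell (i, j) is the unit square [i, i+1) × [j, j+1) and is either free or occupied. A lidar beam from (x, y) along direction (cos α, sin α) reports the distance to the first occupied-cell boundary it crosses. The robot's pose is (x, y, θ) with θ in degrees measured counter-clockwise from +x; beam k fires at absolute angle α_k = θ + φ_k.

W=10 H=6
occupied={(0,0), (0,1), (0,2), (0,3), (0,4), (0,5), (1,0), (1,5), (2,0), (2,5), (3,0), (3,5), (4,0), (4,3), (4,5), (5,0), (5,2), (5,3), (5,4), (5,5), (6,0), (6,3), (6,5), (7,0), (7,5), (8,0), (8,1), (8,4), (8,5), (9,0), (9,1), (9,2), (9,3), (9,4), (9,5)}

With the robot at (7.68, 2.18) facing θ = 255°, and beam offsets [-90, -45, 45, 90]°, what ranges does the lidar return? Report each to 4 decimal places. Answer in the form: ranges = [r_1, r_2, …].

ranges = [1.7393, 2.3600, 0.6400, 0.6955]

beam 1: φ=-90°, α=165°
  dir = (cos 165°, sin 165°) = (-0.9659, 0.2588); from cell (7,2)
  next x-line at t=0.7040, next y-line at t=3.1682; Δt_x=1.0353, Δt_y=3.8637
    x: enter (6,2) at t=0.7040
    x: enter (5,2) at t=1.7393 ← occupied
  → r_1 = 1.7393
beam 2: φ=-45°, α=210°
  dir = (cos 210°, sin 210°) = (-0.8660, -0.5000); from cell (7,2)
  next x-line at t=0.7852, next y-line at t=0.3600; Δt_x=1.1547, Δt_y=2.0000
    y: enter (7,1) at t=0.3600
    x: enter (6,1) at t=0.7852
    x: enter (5,1) at t=1.9399
    y: enter (5,0) at t=2.3600 ← occupied
  → r_2 = 2.3600
beam 3: φ=45°, α=300°
  dir = (cos 300°, sin 300°) = (0.5000, -0.8660); from cell (7,2)
  next x-line at t=0.6400, next y-line at t=0.2078; Δt_x=2.0000, Δt_y=1.1547
    y: enter (7,1) at t=0.2078
    x: enter (8,1) at t=0.6400 ← occupied
  → r_3 = 0.6400
beam 4: φ=90°, α=345°
  dir = (cos 345°, sin 345°) = (0.9659, -0.2588); from cell (7,2)
  next x-line at t=0.3313, next y-line at t=0.6955; Δt_x=1.0353, Δt_y=3.8637
    x: enter (8,2) at t=0.3313
    y: enter (8,1) at t=0.6955 ← occupied
  → r_4 = 0.6955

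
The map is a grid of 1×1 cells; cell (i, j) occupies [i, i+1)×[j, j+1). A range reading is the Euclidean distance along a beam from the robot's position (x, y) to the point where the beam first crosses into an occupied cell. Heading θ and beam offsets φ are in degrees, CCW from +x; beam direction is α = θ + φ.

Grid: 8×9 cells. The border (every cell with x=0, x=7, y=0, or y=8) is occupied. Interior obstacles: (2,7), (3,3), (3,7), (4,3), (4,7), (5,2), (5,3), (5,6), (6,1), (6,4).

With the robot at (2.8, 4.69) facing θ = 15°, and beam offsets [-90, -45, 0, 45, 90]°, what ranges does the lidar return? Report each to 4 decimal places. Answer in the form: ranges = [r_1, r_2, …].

ranges = [0.7727, 1.3800, 4.3482, 2.6674, 2.3915]

beam 1: φ=-90°, α=285°
  cosα=0.2588 sinα=-0.9659 | (2,4) | tMaxX 0.7727 tMaxY 0.7143 | tΔX 3.8637 tΔY 1.0353
    t=0.7143 [y] (2,3)
    t=0.7727 [x] (3,3) — stop
  → r_1 = 0.7727
beam 2: φ=-45°, α=330°
  cosα=0.8660 sinα=-0.5000 | (2,4) | tMaxX 0.2309 tMaxY 1.3800 | tΔX 1.1547 tΔY 2.0000
    t=0.2309 [x] (3,4)
    t=1.3800 [y] (3,3) — stop
  → r_2 = 1.3800
beam 3: φ=0°, α=15°
  cosα=0.9659 sinα=0.2588 | (2,4) | tMaxX 0.2071 tMaxY 1.1977 | tΔX 1.0353 tΔY 3.8637
    t=0.2071 [x] (3,4)
    t=1.1977 [y] (3,5)
    t=1.2423 [x] (4,5)
    t=2.2776 [x] (5,5)
    t=3.3129 [x] (6,5)
    t=4.3482 [x] (7,5) — stop
  → r_3 = 4.3482
beam 4: φ=45°, α=60°
  cosα=0.5000 sinα=0.8660 | (2,4) | tMaxX 0.4000 tMaxY 0.3580 | tΔX 2.0000 tΔY 1.1547
    t=0.3580 [y] (2,5)
    t=0.4000 [x] (3,5)
    t=1.5127 [y] (3,6)
    t=2.4000 [x] (4,6)
    t=2.6674 [y] (4,7) — stop
  → r_4 = 2.6674
beam 5: φ=90°, α=105°
  cosα=-0.2588 sinα=0.9659 | (2,4) | tMaxX 3.0910 tMaxY 0.3209 | tΔX 3.8637 tΔY 1.0353
    t=0.3209 [y] (2,5)
    t=1.3562 [y] (2,6)
    t=2.3915 [y] (2,7) — stop
  → r_5 = 2.3915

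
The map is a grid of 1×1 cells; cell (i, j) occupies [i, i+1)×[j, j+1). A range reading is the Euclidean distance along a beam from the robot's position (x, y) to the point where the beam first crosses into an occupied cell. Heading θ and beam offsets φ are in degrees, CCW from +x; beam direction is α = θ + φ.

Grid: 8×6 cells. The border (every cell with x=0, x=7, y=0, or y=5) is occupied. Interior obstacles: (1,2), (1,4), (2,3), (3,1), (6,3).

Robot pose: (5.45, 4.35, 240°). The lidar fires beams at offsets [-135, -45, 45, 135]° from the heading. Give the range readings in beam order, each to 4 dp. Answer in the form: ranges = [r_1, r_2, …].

ranges = [0.6729, 2.5364, 3.4682, 1.6047]

beam 1: φ=-135°, α=105°
  dir = (cos 105°, sin 105°) = (-0.2588, 0.9659); from cell (5,4)
  next x-line at t=1.7387, next y-line at t=0.6729; Δt_x=3.8637, Δt_y=1.0353
    y: enter (5,5) at t=0.6729 ← occupied
  → r_1 = 0.6729
beam 2: φ=-45°, α=195°
  dir = (cos 195°, sin 195°) = (-0.9659, -0.2588); from cell (5,4)
  next x-line at t=0.4659, next y-line at t=1.3523; Δt_x=1.0353, Δt_y=3.8637
    x: enter (4,4) at t=0.4659
    y: enter (4,3) at t=1.3523
    x: enter (3,3) at t=1.5012
    x: enter (2,3) at t=2.5364 ← occupied
  → r_2 = 2.5364
beam 3: φ=45°, α=285°
  dir = (cos 285°, sin 285°) = (0.2588, -0.9659); from cell (5,4)
  next x-line at t=2.1250, next y-line at t=0.3623; Δt_x=3.8637, Δt_y=1.0353
    y: enter (5,3) at t=0.3623
    y: enter (5,2) at t=1.3976
    x: enter (6,2) at t=2.1250
    y: enter (6,1) at t=2.4329
    y: enter (6,0) at t=3.4682 ← occupied
  → r_3 = 3.4682
beam 4: φ=135°, α=15°
  dir = (cos 15°, sin 15°) = (0.9659, 0.2588); from cell (5,4)
  next x-line at t=0.5694, next y-line at t=2.5114; Δt_x=1.0353, Δt_y=3.8637
    x: enter (6,4) at t=0.5694
    x: enter (7,4) at t=1.6047 ← occupied
  → r_4 = 1.6047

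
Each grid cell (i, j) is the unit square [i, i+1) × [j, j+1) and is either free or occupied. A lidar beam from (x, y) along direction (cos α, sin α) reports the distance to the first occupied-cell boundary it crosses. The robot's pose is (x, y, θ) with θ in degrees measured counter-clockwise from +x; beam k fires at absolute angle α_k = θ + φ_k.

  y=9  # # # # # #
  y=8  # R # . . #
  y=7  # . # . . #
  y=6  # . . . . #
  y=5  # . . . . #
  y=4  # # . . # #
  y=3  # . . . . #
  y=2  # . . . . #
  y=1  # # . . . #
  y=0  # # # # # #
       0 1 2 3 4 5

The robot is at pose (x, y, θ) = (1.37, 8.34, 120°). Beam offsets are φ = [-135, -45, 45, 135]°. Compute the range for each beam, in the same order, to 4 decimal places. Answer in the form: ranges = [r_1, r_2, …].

beam 1: φ=-135°, α=345°
  cosα=0.9659 sinα=-0.2588 | (1,8) | tMaxX 0.6522 tMaxY 1.3137 | tΔX 1.0353 tΔY 3.8637
    t=0.6522 [x] (2,8) — stop
  → r_1 = 0.6522
beam 2: φ=-45°, α=75°
  cosα=0.2588 sinα=0.9659 | (1,8) | tMaxX 2.4341 tMaxY 0.6833 | tΔX 3.8637 tΔY 1.0353
    t=0.6833 [y] (1,9) — stop
  → r_2 = 0.6833
beam 3: φ=45°, α=165°
  cosα=-0.9659 sinα=0.2588 | (1,8) | tMaxX 0.3831 tMaxY 2.5500 | tΔX 1.0353 tΔY 3.8637
    t=0.3831 [x] (0,8) — stop
  → r_3 = 0.3831
beam 4: φ=135°, α=255°
  cosα=-0.2588 sinα=-0.9659 | (1,8) | tMaxX 1.4296 tMaxY 0.3520 | tΔX 3.8637 tΔY 1.0353
    t=0.3520 [y] (1,7)
    t=1.3873 [y] (1,6)
    t=1.4296 [x] (0,6) — stop
  → r_4 = 1.4296

ranges = [0.6522, 0.6833, 0.3831, 1.4296]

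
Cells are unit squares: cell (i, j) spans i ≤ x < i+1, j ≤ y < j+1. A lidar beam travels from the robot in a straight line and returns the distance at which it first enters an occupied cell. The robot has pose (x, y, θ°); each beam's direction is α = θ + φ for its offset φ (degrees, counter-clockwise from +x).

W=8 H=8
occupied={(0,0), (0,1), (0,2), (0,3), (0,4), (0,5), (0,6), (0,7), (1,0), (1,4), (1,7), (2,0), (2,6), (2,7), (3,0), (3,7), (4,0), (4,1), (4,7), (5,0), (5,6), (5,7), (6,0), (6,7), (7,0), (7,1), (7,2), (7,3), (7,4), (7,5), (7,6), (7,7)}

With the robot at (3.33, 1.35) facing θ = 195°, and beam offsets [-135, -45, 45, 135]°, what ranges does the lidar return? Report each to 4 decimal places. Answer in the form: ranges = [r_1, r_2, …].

ranges = [6.5241, 2.6905, 0.4041, 0.7000]

beam 1: φ=-135°, α=60°
  direction (0.5000, 0.8660); cell (3,1); t to first gridline: x 1.3400, y 0.7506 (then +2.0000 / +1.1547)
    (3,2) via y @ 0.7506
    (4,2) via x @ 1.3400
    (4,3) via y @ 1.9053
    (4,4) via y @ 3.0600
    (5,4) via x @ 3.3400
    (5,5) via y @ 4.2147
    (6,5) via x @ 5.3400
    (6,6) via y @ 5.3694
    (6,7) via y @ 6.5241  # hit
  → r_1 = 6.5241
beam 2: φ=-45°, α=150°
  direction (-0.8660, 0.5000); cell (3,1); t to first gridline: x 0.3811, y 1.3000 (then +1.1547 / +2.0000)
    (2,1) via x @ 0.3811
    (2,2) via y @ 1.3000
    (1,2) via x @ 1.5358
    (0,2) via x @ 2.6905  # hit
  → r_2 = 2.6905
beam 3: φ=45°, α=240°
  direction (-0.5000, -0.8660); cell (3,1); t to first gridline: x 0.6600, y 0.4041 (then +2.0000 / +1.1547)
    (3,0) via y @ 0.4041  # hit
  → r_3 = 0.4041
beam 4: φ=135°, α=330°
  direction (0.8660, -0.5000); cell (3,1); t to first gridline: x 0.7736, y 0.7000 (then +1.1547 / +2.0000)
    (3,0) via y @ 0.7000  # hit
  → r_4 = 0.7000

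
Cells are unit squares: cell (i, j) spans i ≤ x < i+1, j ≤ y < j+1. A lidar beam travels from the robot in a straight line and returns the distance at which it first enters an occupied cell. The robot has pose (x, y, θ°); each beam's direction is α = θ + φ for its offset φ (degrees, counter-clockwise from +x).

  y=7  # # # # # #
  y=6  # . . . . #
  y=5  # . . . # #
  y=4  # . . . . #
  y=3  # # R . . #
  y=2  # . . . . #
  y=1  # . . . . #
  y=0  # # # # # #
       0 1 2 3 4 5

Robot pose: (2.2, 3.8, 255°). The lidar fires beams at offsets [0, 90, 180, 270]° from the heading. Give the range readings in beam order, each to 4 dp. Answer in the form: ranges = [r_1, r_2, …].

beam 1: φ=0°, α=255°
  d=(-0.2588,-0.9659)  start (2,3)  tX=0.7727 tY=0.8282  stride 1/|dx|=3.8637 1/|dy|=1.0353
    cross x-line → (1,3), t=0.7727 (wall)
  → r_1 = 0.7727
beam 2: φ=90°, α=345°
  d=(0.9659,-0.2588)  start (2,3)  tX=0.8282 tY=3.0910  stride 1/|dx|=1.0353 1/|dy|=3.8637
    cross x-line → (3,3), t=0.8282
    cross x-line → (4,3), t=1.8635
    cross x-line → (5,3), t=2.8988 (wall)
  → r_2 = 2.8988
beam 3: φ=180°, α=75°
  d=(0.2588,0.9659)  start (2,3)  tX=3.0910 tY=0.2071  stride 1/|dx|=3.8637 1/|dy|=1.0353
    cross y-line → (2,4), t=0.2071
    cross y-line → (2,5), t=1.2423
    cross y-line → (2,6), t=2.2776
    cross x-line → (3,6), t=3.0910
    cross y-line → (3,7), t=3.3129 (wall)
  → r_3 = 3.3129
beam 4: φ=270°, α=165°
  d=(-0.9659,0.2588)  start (2,3)  tX=0.2071 tY=0.7727  stride 1/|dx|=1.0353 1/|dy|=3.8637
    cross x-line → (1,3), t=0.2071 (wall)
  → r_4 = 0.2071

ranges = [0.7727, 2.8988, 3.3129, 0.2071]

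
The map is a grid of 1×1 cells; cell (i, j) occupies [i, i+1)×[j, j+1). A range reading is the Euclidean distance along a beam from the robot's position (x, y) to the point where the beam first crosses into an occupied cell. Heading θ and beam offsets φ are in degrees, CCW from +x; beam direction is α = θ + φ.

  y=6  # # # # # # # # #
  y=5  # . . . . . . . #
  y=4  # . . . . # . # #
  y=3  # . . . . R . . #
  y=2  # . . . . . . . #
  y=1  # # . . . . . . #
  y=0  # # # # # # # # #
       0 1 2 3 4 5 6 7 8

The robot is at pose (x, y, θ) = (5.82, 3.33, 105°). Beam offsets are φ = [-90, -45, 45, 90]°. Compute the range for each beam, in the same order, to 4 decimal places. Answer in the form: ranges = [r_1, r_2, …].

beam 1: φ=-90°, α=15°
  d=(0.9659,0.2588)  start (5,3)  tX=0.1863 tY=2.5887  stride 1/|dx|=1.0353 1/|dy|=3.8637
    cross x-line → (6,3), t=0.1863
    cross x-line → (7,3), t=1.2216
    cross x-line → (8,3), t=2.2569 (wall)
  → r_1 = 2.2569
beam 2: φ=-45°, α=60°
  d=(0.5000,0.8660)  start (5,3)  tX=0.3600 tY=0.7736  stride 1/|dx|=2.0000 1/|dy|=1.1547
    cross x-line → (6,3), t=0.3600
    cross y-line → (6,4), t=0.7736
    cross y-line → (6,5), t=1.9283
    cross x-line → (7,5), t=2.3600
    cross y-line → (7,6), t=3.0831 (wall)
  → r_2 = 3.0831
beam 3: φ=45°, α=150°
  d=(-0.8660,0.5000)  start (5,3)  tX=0.9469 tY=1.3400  stride 1/|dx|=1.1547 1/|dy|=2.0000
    cross x-line → (4,3), t=0.9469
    cross y-line → (4,4), t=1.3400
    cross x-line → (3,4), t=2.1016
    cross x-line → (2,4), t=3.2563
    cross y-line → (2,5), t=3.3400
    cross x-line → (1,5), t=4.4110
    cross y-line → (1,6), t=5.3400 (wall)
  → r_3 = 5.3400
beam 4: φ=90°, α=195°
  d=(-0.9659,-0.2588)  start (5,3)  tX=0.8489 tY=1.2750  stride 1/|dx|=1.0353 1/|dy|=3.8637
    cross x-line → (4,3), t=0.8489
    cross y-line → (4,2), t=1.2750
    cross x-line → (3,2), t=1.8842
    cross x-line → (2,2), t=2.9195
    cross x-line → (1,2), t=3.9548
    cross x-line → (0,2), t=4.9900 (wall)
  → r_4 = 4.9900

ranges = [2.2569, 3.0831, 5.3400, 4.9900]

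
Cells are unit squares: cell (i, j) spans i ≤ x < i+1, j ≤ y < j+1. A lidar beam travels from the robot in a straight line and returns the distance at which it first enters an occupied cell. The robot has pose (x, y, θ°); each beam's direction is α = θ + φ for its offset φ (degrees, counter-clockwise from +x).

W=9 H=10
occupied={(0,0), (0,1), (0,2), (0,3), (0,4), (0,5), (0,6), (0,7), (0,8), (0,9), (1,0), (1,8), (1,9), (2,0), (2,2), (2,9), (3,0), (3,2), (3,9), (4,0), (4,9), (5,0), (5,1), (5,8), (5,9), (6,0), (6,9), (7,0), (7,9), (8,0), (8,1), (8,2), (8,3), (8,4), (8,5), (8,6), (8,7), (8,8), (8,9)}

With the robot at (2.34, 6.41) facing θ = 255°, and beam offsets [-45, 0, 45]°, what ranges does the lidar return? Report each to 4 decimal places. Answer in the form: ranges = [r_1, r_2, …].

ranges = [1.5473, 5.1774, 5.3200]

beam 1: φ=-45°, α=210°
  direction (-0.8660, -0.5000); cell (2,6); t to first gridline: x 0.3926, y 0.8200 (then +1.1547 / +2.0000)
    (1,6) via x @ 0.3926
    (1,5) via y @ 0.8200
    (0,5) via x @ 1.5473  # hit
  → r_1 = 1.5473
beam 2: φ=0°, α=255°
  direction (-0.2588, -0.9659); cell (2,6); t to first gridline: x 1.3137, y 0.4245 (then +3.8637 / +1.0353)
    (2,5) via y @ 0.4245
    (1,5) via x @ 1.3137
    (1,4) via y @ 1.4597
    (1,3) via y @ 2.4950
    (1,2) via y @ 3.5303
    (1,1) via y @ 4.5656
    (0,1) via x @ 5.1774  # hit
  → r_2 = 5.1774
beam 3: φ=45°, α=300°
  direction (0.5000, -0.8660); cell (2,6); t to first gridline: x 1.3200, y 0.4734 (then +2.0000 / +1.1547)
    (2,5) via y @ 0.4734
    (3,5) via x @ 1.3200
    (3,4) via y @ 1.6281
    (3,3) via y @ 2.7828
    (4,3) via x @ 3.3200
    (4,2) via y @ 3.9375
    (4,1) via y @ 5.0922
    (5,1) via x @ 5.3200  # hit
  → r_3 = 5.3200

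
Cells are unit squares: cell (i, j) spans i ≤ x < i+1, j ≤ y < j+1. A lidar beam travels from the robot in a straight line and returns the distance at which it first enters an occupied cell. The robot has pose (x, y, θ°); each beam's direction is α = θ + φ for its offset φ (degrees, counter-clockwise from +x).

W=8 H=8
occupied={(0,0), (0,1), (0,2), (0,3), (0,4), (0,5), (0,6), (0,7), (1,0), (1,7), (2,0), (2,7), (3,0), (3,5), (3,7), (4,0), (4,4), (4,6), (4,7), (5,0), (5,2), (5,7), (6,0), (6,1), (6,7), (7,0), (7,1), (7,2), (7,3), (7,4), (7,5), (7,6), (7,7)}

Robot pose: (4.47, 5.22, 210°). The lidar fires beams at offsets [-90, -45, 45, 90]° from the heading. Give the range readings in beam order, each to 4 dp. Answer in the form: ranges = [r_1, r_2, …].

beam 1: φ=-90°, α=120°
  cosα=-0.5000 sinα=0.8660 | (4,5) | tMaxX 0.9400 tMaxY 0.9007 | tΔX 2.0000 tΔY 1.1547
    t=0.9007 [y] (4,6) — stop
  → r_1 = 0.9007
beam 2: φ=-45°, α=165°
  cosα=-0.9659 sinα=0.2588 | (4,5) | tMaxX 0.4866 tMaxY 3.0137 | tΔX 1.0353 tΔY 3.8637
    t=0.4866 [x] (3,5) — stop
  → r_2 = 0.4866
beam 3: φ=45°, α=255°
  cosα=-0.2588 sinα=-0.9659 | (4,5) | tMaxX 1.8159 tMaxY 0.2278 | tΔX 3.8637 tΔY 1.0353
    t=0.2278 [y] (4,4) — stop
  → r_3 = 0.2278
beam 4: φ=90°, α=300°
  cosα=0.5000 sinα=-0.8660 | (4,5) | tMaxX 1.0600 tMaxY 0.2540 | tΔX 2.0000 tΔY 1.1547
    t=0.2540 [y] (4,4) — stop
  → r_4 = 0.2540

ranges = [0.9007, 0.4866, 0.2278, 0.2540]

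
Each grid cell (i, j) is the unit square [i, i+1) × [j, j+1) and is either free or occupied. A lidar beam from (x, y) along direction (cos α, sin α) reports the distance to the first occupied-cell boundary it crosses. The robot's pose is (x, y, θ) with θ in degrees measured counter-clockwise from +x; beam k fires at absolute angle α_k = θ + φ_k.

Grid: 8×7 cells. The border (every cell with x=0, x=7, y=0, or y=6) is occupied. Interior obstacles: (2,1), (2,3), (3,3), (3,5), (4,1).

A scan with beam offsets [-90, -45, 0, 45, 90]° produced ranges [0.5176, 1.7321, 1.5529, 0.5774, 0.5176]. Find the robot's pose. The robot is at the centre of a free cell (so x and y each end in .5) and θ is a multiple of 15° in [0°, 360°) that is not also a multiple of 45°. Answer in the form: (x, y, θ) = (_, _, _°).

The pose lattice has 25·16 = 400 candidates. Test each by forward raycasting.
  (6.5, 2.5, 120°): beam 1 = 0.5774 ≠ 0.5176 ✗
  (1.5, 2.5, 210°): beam 1 = 1.0000 ≠ 0.5176 ✗
  (6.5, 4.5, 255°): beam 1 = 2.5882 ≠ 0.5176 ✗
  (4.5, 5.5, 330°): beam 1 = 1.7321 ≠ 0.5176 ✗
  …
  (2.5, 2.5, 195°): r_1=0.5176, r_2=1.7321, r_3=1.5529, r_4=0.5774, r_5=0.5176 — all match ✓
Unique over the lattice → pose = (2.5, 2.5, 195°).

(x, y, θ) = (2.5, 2.5, 195°)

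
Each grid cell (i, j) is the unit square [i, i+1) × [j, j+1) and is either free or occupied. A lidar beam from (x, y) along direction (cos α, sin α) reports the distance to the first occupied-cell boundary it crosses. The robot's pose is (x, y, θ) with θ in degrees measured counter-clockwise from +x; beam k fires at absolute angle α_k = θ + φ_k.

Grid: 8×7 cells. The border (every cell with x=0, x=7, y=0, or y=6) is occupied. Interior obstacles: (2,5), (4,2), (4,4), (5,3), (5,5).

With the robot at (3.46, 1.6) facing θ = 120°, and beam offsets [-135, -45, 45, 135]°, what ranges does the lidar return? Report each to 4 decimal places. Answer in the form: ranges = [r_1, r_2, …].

beam 1: φ=-135°, α=345°
  d=(0.9659,-0.2588)  start (3,1)  tX=0.5590 tY=2.3182  stride 1/|dx|=1.0353 1/|dy|=3.8637
    cross x-line → (4,1), t=0.5590
    cross x-line → (5,1), t=1.5943
    cross y-line → (5,0), t=2.3182 (wall)
  → r_1 = 2.3182
beam 2: φ=-45°, α=75°
  d=(0.2588,0.9659)  start (3,1)  tX=2.0864 tY=0.4141  stride 1/|dx|=3.8637 1/|dy|=1.0353
    cross y-line → (3,2), t=0.4141
    cross y-line → (3,3), t=1.4494
    cross x-line → (4,3), t=2.0864
    cross y-line → (4,4), t=2.4847 (wall)
  → r_2 = 2.4847
beam 3: φ=45°, α=165°
  d=(-0.9659,0.2588)  start (3,1)  tX=0.4762 tY=1.5455  stride 1/|dx|=1.0353 1/|dy|=3.8637
    cross x-line → (2,1), t=0.4762
    cross x-line → (1,1), t=1.5115
    cross y-line → (1,2), t=1.5455
    cross x-line → (0,2), t=2.5468 (wall)
  → r_3 = 2.5468
beam 4: φ=135°, α=255°
  d=(-0.2588,-0.9659)  start (3,1)  tX=1.7773 tY=0.6212  stride 1/|dx|=3.8637 1/|dy|=1.0353
    cross y-line → (3,0), t=0.6212 (wall)
  → r_4 = 0.6212

ranges = [2.3182, 2.4847, 2.5468, 0.6212]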